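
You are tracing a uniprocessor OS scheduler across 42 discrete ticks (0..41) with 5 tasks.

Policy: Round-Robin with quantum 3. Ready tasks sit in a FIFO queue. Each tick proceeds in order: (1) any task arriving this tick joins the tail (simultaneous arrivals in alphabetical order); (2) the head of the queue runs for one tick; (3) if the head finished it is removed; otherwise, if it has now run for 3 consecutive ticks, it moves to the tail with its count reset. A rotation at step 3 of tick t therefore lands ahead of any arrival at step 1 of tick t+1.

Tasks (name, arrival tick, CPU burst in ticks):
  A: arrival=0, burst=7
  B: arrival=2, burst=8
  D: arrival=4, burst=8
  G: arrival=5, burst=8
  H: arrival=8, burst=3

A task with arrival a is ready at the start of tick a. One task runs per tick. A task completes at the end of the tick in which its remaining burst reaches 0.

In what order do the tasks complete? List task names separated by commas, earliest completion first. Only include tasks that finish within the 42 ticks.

t=0: queue=[A] q_used=0 → run A
t=1: queue=[A] q_used=1 → run A
t=2: queue=[A,B] q_used=2 → run A
t=3: queue=[B,A] q_used=0 → run B
t=4: queue=[B,A,D] q_used=1 → run B
t=5: queue=[B,A,D,G] q_used=2 → run B
t=6: queue=[A,D,G,B] q_used=0 → run A
t=7: queue=[A,D,G,B] q_used=1 → run A
t=8: queue=[A,D,G,B,H] q_used=2 → run A
t=9: queue=[D,G,B,H,A] q_used=0 → run D
t=10: queue=[D,G,B,H,A] q_used=1 → run D
t=11: queue=[D,G,B,H,A] q_used=2 → run D
t=12: queue=[G,B,H,A,D] q_used=0 → run G
t=13: queue=[G,B,H,A,D] q_used=1 → run G
t=14: queue=[G,B,H,A,D] q_used=2 → run G
t=15: queue=[B,H,A,D,G] q_used=0 → run B
t=16: queue=[B,H,A,D,G] q_used=1 → run B
t=17: queue=[B,H,A,D,G] q_used=2 → run B
t=18: queue=[H,A,D,G,B] q_used=0 → run H
t=19: queue=[H,A,D,G,B] q_used=1 → run H
t=20: queue=[H,A,D,G,B] q_used=2 → run H
t=21: queue=[A,D,G,B] q_used=0 → run A
t=22: queue=[D,G,B] q_used=0 → run D
t=23: queue=[D,G,B] q_used=1 → run D
t=24: queue=[D,G,B] q_used=2 → run D
t=25: queue=[G,B,D] q_used=0 → run G
t=26: queue=[G,B,D] q_used=1 → run G
t=27: queue=[G,B,D] q_used=2 → run G
t=28: queue=[B,D,G] q_used=0 → run B
t=29: queue=[B,D,G] q_used=1 → run B
t=30: queue=[D,G] q_used=0 → run D
t=31: queue=[D,G] q_used=1 → run D
t=32: queue=[G] q_used=0 → run G
t=33: queue=[G] q_used=1 → run G
t=34: (idle)
t=35: (idle)
t=36: (idle)
t=37: (idle)
t=38: (idle)
t=39: (idle)
t=40: (idle)
t=41: (idle)

completion order = H, A, B, D, G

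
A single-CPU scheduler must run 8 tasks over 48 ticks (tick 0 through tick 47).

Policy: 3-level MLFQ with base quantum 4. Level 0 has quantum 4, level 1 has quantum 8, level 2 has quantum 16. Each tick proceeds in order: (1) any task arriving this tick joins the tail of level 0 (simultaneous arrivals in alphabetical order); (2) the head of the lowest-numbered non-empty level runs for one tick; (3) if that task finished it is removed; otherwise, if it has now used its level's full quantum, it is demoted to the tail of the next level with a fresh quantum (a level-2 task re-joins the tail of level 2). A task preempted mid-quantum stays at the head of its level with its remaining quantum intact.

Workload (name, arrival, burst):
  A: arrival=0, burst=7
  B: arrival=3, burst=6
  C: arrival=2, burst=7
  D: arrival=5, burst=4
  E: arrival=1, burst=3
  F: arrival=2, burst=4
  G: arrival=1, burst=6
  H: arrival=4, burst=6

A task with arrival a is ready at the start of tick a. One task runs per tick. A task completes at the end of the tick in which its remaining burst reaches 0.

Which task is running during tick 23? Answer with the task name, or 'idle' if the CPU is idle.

t=0: L0/L1/L2 = A/-/- → run A
t=1: L0/L1/L2 = AEG/-/- → run A
t=2: L0/L1/L2 = AEGCF/-/- → run A
t=3: L0/L1/L2 = AEGCFB/-/- → run A
t=4: L0/L1/L2 = EGCFBH/A/- → run E
t=5: L0/L1/L2 = EGCFBHD/A/- → run E
t=6: L0/L1/L2 = EGCFBHD/A/- → run E
t=7: L0/L1/L2 = GCFBHD/A/- → run G
t=8: L0/L1/L2 = GCFBHD/A/- → run G
t=9: L0/L1/L2 = GCFBHD/A/- → run G
t=10: L0/L1/L2 = GCFBHD/A/- → run G
t=11: L0/L1/L2 = CFBHD/AG/- → run C
t=12: L0/L1/L2 = CFBHD/AG/- → run C
t=13: L0/L1/L2 = CFBHD/AG/- → run C
t=14: L0/L1/L2 = CFBHD/AG/- → run C
t=15: L0/L1/L2 = FBHD/AGC/- → run F
t=16: L0/L1/L2 = FBHD/AGC/- → run F
t=17: L0/L1/L2 = FBHD/AGC/- → run F
t=18: L0/L1/L2 = FBHD/AGC/- → run F
t=19: L0/L1/L2 = BHD/AGC/- → run B
t=20: L0/L1/L2 = BHD/AGC/- → run B
t=21: L0/L1/L2 = BHD/AGC/- → run B
t=22: L0/L1/L2 = BHD/AGC/- → run B
t=23: L0/L1/L2 = HD/AGCB/- → run H
t=24: L0/L1/L2 = HD/AGCB/- → run H
t=25: L0/L1/L2 = HD/AGCB/- → run H
t=26: L0/L1/L2 = HD/AGCB/- → run H
t=27: L0/L1/L2 = D/AGCBH/- → run D
t=28: L0/L1/L2 = D/AGCBH/- → run D
t=29: L0/L1/L2 = D/AGCBH/- → run D
t=30: L0/L1/L2 = D/AGCBH/- → run D
t=31: L0/L1/L2 = -/AGCBH/- → run A
t=32: L0/L1/L2 = -/AGCBH/- → run A
t=33: L0/L1/L2 = -/AGCBH/- → run A
t=34: L0/L1/L2 = -/GCBH/- → run G
t=35: L0/L1/L2 = -/GCBH/- → run G
t=36: L0/L1/L2 = -/CBH/- → run C
t=37: L0/L1/L2 = -/CBH/- → run C
t=38: L0/L1/L2 = -/CBH/- → run C
t=39: L0/L1/L2 = -/BH/- → run B
t=40: L0/L1/L2 = -/BH/- → run B
t=41: L0/L1/L2 = -/H/- → run H
t=42: L0/L1/L2 = -/H/- → run H
t=43: (idle)
t=44: (idle)
t=45: (idle)
t=46: (idle)
t=47: (idle)

running at tick 23 = H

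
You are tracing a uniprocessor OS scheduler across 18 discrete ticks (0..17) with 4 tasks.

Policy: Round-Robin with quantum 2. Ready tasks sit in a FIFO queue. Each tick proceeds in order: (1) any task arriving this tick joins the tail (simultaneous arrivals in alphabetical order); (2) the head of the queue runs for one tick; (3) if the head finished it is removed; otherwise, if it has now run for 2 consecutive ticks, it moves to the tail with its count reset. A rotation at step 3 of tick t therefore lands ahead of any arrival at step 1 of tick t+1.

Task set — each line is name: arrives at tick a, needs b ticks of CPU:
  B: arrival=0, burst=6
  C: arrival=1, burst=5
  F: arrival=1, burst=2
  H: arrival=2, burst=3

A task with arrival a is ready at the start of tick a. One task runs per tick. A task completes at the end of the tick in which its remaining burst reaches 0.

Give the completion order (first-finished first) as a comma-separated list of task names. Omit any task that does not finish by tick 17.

t=0: queue=[B] q_used=0 → run B
t=1: queue=[B,C,F] q_used=1 → run B
t=2: queue=[C,F,B,H] q_used=0 → run C
t=3: queue=[C,F,B,H] q_used=1 → run C
t=4: queue=[F,B,H,C] q_used=0 → run F
t=5: queue=[F,B,H,C] q_used=1 → run F
t=6: queue=[B,H,C] q_used=0 → run B
t=7: queue=[B,H,C] q_used=1 → run B
t=8: queue=[H,C,B] q_used=0 → run H
t=9: queue=[H,C,B] q_used=1 → run H
t=10: queue=[C,B,H] q_used=0 → run C
t=11: queue=[C,B,H] q_used=1 → run C
t=12: queue=[B,H,C] q_used=0 → run B
t=13: queue=[B,H,C] q_used=1 → run B
t=14: queue=[H,C] q_used=0 → run H
t=15: queue=[C] q_used=0 → run C
t=16: (idle)
t=17: (idle)

completion order = F, B, H, C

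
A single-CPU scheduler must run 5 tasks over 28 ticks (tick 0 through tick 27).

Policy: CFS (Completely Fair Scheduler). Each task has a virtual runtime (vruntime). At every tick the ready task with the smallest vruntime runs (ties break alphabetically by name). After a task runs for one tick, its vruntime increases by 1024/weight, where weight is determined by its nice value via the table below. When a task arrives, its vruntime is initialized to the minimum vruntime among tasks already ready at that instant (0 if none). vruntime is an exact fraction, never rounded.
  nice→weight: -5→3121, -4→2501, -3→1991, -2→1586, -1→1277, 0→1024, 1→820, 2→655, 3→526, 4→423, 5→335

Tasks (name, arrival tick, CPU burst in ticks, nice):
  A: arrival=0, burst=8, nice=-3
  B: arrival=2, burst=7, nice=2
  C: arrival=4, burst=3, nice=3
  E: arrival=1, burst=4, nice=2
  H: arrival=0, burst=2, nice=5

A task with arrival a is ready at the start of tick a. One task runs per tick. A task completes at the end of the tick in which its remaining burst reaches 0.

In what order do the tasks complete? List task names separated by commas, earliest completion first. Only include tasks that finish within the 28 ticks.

completion order = H, A, C, E, B

t=0: vr[A=0 H=0] → run A
t=1: vr[A=1024/1991 E=0 H=0] → run E
t=2: vr[A=1024/1991 B=0 E=1024/655 H=0] → run B
t=3: vr[A=1024/1991 B=1024/655 E=1024/655 H=0] → run H
t=4: vr[A=1024/1991 B=1024/655 C=1024/1991 E=1024/655 H=1024/335] → run A
t=5: vr[A=2048/1991 B=1024/655 C=1024/1991 E=1024/655 H=1024/335] → run C
t=6: vr[A=2048/1991 B=1024/655 C=1288704/523633 E=1024/655 H=1024/335] → run A
t=7: vr[A=3072/1991 B=1024/655 C=1288704/523633 E=1024/655 H=1024/335] → run A
t=8: vr[A=4096/1991 B=1024/655 C=1288704/523633 E=1024/655 H=1024/335] → run B
t=9: vr[A=4096/1991 B=2048/655 C=1288704/523633 E=1024/655 H=1024/335] → run E
t=10: vr[A=4096/1991 B=2048/655 C=1288704/523633 E=2048/655 H=1024/335] → run A
t=11: vr[A=5120/1991 B=2048/655 C=1288704/523633 E=2048/655 H=1024/335] → run C
t=12: vr[A=5120/1991 B=2048/655 C=2308096/523633 E=2048/655 H=1024/335] → run A
t=13: vr[A=6144/1991 B=2048/655 C=2308096/523633 E=2048/655 H=1024/335] → run H
t=14: vr[A=6144/1991 B=2048/655 C=2308096/523633 E=2048/655] → run A
t=15: vr[A=7168/1991 B=2048/655 C=2308096/523633 E=2048/655] → run B
t=16: vr[A=7168/1991 B=3072/655 C=2308096/523633 E=2048/655] → run E
t=17: vr[A=7168/1991 B=3072/655 C=2308096/523633 E=3072/655] → run A
t=18: vr[B=3072/655 C=2308096/523633 E=3072/655] → run C
t=19: vr[B=3072/655 E=3072/655] → run B
t=20: vr[B=4096/655 E=3072/655] → run E
t=21: vr[B=4096/655] → run B
t=22: vr[B=1024/131] → run B
t=23: vr[B=6144/655] → run B
t=24: (idle)
t=25: (idle)
t=26: (idle)
t=27: (idle)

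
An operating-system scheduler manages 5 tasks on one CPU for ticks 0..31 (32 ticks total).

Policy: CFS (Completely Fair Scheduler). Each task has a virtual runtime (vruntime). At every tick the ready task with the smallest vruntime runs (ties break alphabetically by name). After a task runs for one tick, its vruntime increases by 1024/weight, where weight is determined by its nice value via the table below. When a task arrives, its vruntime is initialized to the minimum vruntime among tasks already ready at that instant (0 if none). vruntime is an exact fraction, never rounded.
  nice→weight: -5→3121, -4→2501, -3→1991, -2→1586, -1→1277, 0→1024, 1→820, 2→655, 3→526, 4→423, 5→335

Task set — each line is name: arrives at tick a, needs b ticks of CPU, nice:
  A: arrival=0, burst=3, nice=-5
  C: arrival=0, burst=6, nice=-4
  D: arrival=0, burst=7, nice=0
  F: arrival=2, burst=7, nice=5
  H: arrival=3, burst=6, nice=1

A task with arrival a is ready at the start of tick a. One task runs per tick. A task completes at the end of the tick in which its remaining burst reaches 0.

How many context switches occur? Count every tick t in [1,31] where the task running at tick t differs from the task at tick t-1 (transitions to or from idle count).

context switches = 25

t=0: vr[A=0 C=0 D=0] → run A
t=1: vr[A=1024/3121 C=0 D=0] → run C
t=2: vr[A=1024/3121 C=1024/2501 D=0 F=0] → run D
t=3: vr[A=1024/3121 C=1024/2501 D=1 F=0 H=0] → run F
t=4: vr[A=1024/3121 C=1024/2501 D=1 F=1024/335 H=0] → run H
t=5: vr[A=1024/3121 C=1024/2501 D=1 F=1024/335 H=256/205] → run A
t=6: vr[A=2048/3121 C=1024/2501 D=1 F=1024/335 H=256/205] → run C
t=7: vr[A=2048/3121 C=2048/2501 D=1 F=1024/335 H=256/205] → run A
t=8: vr[C=2048/2501 D=1 F=1024/335 H=256/205] → run C
t=9: vr[C=3072/2501 D=1 F=1024/335 H=256/205] → run D
t=10: vr[C=3072/2501 D=2 F=1024/335 H=256/205] → run C
t=11: vr[C=4096/2501 D=2 F=1024/335 H=256/205] → run H
t=12: vr[C=4096/2501 D=2 F=1024/335 H=512/205] → run C
t=13: vr[C=5120/2501 D=2 F=1024/335 H=512/205] → run D
t=14: vr[C=5120/2501 D=3 F=1024/335 H=512/205] → run C
t=15: vr[D=3 F=1024/335 H=512/205] → run H
t=16: vr[D=3 F=1024/335 H=768/205] → run D
t=17: vr[D=4 F=1024/335 H=768/205] → run F
t=18: vr[D=4 F=2048/335 H=768/205] → run H
t=19: vr[D=4 F=2048/335 H=1024/205] → run D
t=20: vr[D=5 F=2048/335 H=1024/205] → run H
t=21: vr[D=5 F=2048/335 H=256/41] → run D
t=22: vr[D=6 F=2048/335 H=256/41] → run D
t=23: vr[F=2048/335 H=256/41] → run F
t=24: vr[F=3072/335 H=256/41] → run H
t=25: vr[F=3072/335] → run F
t=26: vr[F=4096/335] → run F
t=27: vr[F=1024/67] → run F
t=28: vr[F=6144/335] → run F
t=29: (idle)
t=30: (idle)
t=31: (idle)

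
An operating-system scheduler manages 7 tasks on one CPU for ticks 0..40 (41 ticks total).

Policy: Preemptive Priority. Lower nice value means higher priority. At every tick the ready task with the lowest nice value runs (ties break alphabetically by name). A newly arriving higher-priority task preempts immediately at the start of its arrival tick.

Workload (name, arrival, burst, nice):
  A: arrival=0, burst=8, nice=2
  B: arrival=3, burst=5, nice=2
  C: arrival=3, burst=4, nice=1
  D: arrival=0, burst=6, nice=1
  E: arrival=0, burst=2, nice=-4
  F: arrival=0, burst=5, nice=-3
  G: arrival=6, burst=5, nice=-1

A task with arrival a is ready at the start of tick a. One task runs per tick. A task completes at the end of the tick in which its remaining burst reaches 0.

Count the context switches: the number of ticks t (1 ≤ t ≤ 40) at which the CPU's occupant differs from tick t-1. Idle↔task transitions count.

t=0: ready={A,D,E,F} → run E
t=1: ready={A,D,E,F} → run E
t=2: ready={A,D,F} → run F
t=3: ready={A,B,C,D,F} → run F
t=4: ready={A,B,C,D,F} → run F
t=5: ready={A,B,C,D,F} → run F
t=6: ready={A,B,C,D,F,G} → run F
t=7: ready={A,B,C,D,G} → run G
t=8: ready={A,B,C,D,G} → run G
t=9: ready={A,B,C,D,G} → run G
t=10: ready={A,B,C,D,G} → run G
t=11: ready={A,B,C,D,G} → run G
t=12: ready={A,B,C,D} → run C
t=13: ready={A,B,C,D} → run C
t=14: ready={A,B,C,D} → run C
t=15: ready={A,B,C,D} → run C
t=16: ready={A,B,D} → run D
t=17: ready={A,B,D} → run D
t=18: ready={A,B,D} → run D
t=19: ready={A,B,D} → run D
t=20: ready={A,B,D} → run D
t=21: ready={A,B,D} → run D
t=22: ready={A,B} → run A
t=23: ready={A,B} → run A
t=24: ready={A,B} → run A
t=25: ready={A,B} → run A
t=26: ready={A,B} → run A
t=27: ready={A,B} → run A
t=28: ready={A,B} → run A
t=29: ready={A,B} → run A
t=30: ready={B} → run B
t=31: ready={B} → run B
t=32: ready={B} → run B
t=33: ready={B} → run B
t=34: ready={B} → run B
t=35: (idle)
t=36: (idle)
t=37: (idle)
t=38: (idle)
t=39: (idle)
t=40: (idle)

context switches = 7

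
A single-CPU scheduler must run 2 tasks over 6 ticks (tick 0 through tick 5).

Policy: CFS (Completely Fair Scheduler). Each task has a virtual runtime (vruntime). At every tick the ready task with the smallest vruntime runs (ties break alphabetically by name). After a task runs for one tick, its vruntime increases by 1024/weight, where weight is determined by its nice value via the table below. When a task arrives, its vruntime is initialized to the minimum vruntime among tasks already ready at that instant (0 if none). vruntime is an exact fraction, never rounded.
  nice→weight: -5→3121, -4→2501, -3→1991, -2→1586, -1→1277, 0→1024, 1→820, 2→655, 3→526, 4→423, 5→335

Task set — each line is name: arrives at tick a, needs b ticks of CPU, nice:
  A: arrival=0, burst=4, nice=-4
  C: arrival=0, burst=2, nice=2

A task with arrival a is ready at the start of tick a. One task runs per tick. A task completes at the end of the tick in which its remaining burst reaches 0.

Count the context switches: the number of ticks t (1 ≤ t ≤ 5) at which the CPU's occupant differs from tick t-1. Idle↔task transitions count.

t=0: vr[A=0 C=0] → run A
t=1: vr[A=1024/2501 C=0] → run C
t=2: vr[A=1024/2501 C=1024/655] → run A
t=3: vr[A=2048/2501 C=1024/655] → run A
t=4: vr[A=3072/2501 C=1024/655] → run A
t=5: vr[C=1024/655] → run C

context switches = 3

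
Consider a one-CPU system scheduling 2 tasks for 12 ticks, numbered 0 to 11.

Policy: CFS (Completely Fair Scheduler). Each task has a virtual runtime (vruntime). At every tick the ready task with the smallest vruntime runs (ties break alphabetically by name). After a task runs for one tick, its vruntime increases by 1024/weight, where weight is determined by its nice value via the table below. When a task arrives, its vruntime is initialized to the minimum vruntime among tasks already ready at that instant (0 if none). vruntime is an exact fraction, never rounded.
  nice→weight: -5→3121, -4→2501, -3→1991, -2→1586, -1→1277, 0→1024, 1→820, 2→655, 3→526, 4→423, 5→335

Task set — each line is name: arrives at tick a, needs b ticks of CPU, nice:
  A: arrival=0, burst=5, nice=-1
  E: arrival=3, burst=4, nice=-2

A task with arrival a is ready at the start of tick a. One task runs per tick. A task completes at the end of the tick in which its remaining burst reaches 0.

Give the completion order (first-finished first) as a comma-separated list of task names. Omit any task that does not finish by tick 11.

completion order = A, E

t=0: vr[A=0] → run A
t=1: vr[A=1024/1277] → run A
t=2: vr[A=2048/1277] → run A
t=3: vr[A=3072/1277 E=3072/1277] → run A
t=4: vr[A=4096/1277 E=3072/1277] → run E
t=5: vr[A=4096/1277 E=3089920/1012661] → run E
t=6: vr[A=4096/1277 E=3743744/1012661] → run A
t=7: vr[E=3743744/1012661] → run E
t=8: vr[E=4397568/1012661] → run E
t=9: (idle)
t=10: (idle)
t=11: (idle)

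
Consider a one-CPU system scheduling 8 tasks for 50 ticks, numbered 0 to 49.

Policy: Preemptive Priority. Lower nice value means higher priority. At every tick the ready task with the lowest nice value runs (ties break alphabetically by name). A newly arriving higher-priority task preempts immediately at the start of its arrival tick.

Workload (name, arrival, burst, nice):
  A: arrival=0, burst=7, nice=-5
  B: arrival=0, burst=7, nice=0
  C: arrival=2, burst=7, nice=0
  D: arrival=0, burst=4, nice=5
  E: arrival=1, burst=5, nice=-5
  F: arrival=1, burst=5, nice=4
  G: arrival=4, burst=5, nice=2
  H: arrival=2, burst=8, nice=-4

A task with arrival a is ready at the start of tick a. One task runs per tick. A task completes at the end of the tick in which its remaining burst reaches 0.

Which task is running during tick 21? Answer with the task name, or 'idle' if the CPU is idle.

t=0: ready={A,B,D} → run A
t=1: ready={A,B,D,E,F} → run A
t=2: ready={A,B,C,D,E,F,H} → run A
t=3: ready={A,B,C,D,E,F,H} → run A
t=4: ready={A,B,C,D,E,F,G,H} → run A
t=5: ready={A,B,C,D,E,F,G,H} → run A
t=6: ready={A,B,C,D,E,F,G,H} → run A
t=7: ready={B,C,D,E,F,G,H} → run E
t=8: ready={B,C,D,E,F,G,H} → run E
t=9: ready={B,C,D,E,F,G,H} → run E
t=10: ready={B,C,D,E,F,G,H} → run E
t=11: ready={B,C,D,E,F,G,H} → run E
t=12: ready={B,C,D,F,G,H} → run H
t=13: ready={B,C,D,F,G,H} → run H
t=14: ready={B,C,D,F,G,H} → run H
t=15: ready={B,C,D,F,G,H} → run H
t=16: ready={B,C,D,F,G,H} → run H
t=17: ready={B,C,D,F,G,H} → run H
t=18: ready={B,C,D,F,G,H} → run H
t=19: ready={B,C,D,F,G,H} → run H
t=20: ready={B,C,D,F,G} → run B
t=21: ready={B,C,D,F,G} → run B
t=22: ready={B,C,D,F,G} → run B
t=23: ready={B,C,D,F,G} → run B
t=24: ready={B,C,D,F,G} → run B
t=25: ready={B,C,D,F,G} → run B
t=26: ready={B,C,D,F,G} → run B
t=27: ready={C,D,F,G} → run C
t=28: ready={C,D,F,G} → run C
t=29: ready={C,D,F,G} → run C
t=30: ready={C,D,F,G} → run C
t=31: ready={C,D,F,G} → run C
t=32: ready={C,D,F,G} → run C
t=33: ready={C,D,F,G} → run C
t=34: ready={D,F,G} → run G
t=35: ready={D,F,G} → run G
t=36: ready={D,F,G} → run G
t=37: ready={D,F,G} → run G
t=38: ready={D,F,G} → run G
t=39: ready={D,F} → run F
t=40: ready={D,F} → run F
t=41: ready={D,F} → run F
t=42: ready={D,F} → run F
t=43: ready={D,F} → run F
t=44: ready={D} → run D
t=45: ready={D} → run D
t=46: ready={D} → run D
t=47: ready={D} → run D
t=48: (idle)
t=49: (idle)

running at tick 21 = B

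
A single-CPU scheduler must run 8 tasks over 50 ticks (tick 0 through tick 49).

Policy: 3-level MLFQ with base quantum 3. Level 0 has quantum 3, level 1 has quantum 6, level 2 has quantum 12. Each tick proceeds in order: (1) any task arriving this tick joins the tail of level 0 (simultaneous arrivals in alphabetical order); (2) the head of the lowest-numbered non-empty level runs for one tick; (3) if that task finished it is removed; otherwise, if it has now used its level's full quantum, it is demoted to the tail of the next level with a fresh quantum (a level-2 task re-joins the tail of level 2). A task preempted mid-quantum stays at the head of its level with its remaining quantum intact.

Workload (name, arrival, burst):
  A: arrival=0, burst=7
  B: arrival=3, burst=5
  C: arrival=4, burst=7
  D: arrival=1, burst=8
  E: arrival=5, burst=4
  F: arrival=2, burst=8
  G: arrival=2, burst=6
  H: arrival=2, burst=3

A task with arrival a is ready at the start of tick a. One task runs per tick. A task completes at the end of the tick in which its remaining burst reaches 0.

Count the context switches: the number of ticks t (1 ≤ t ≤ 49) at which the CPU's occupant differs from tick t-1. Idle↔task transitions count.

t=0: L0/L1/L2 = A/-/- → run A
t=1: L0/L1/L2 = AD/-/- → run A
t=2: L0/L1/L2 = ADFGH/-/- → run A
t=3: L0/L1/L2 = DFGHB/A/- → run D
t=4: L0/L1/L2 = DFGHBC/A/- → run D
t=5: L0/L1/L2 = DFGHBCE/A/- → run D
t=6: L0/L1/L2 = FGHBCE/AD/- → run F
t=7: L0/L1/L2 = FGHBCE/AD/- → run F
t=8: L0/L1/L2 = FGHBCE/AD/- → run F
t=9: L0/L1/L2 = GHBCE/ADF/- → run G
t=10: L0/L1/L2 = GHBCE/ADF/- → run G
t=11: L0/L1/L2 = GHBCE/ADF/- → run G
t=12: L0/L1/L2 = HBCE/ADFG/- → run H
t=13: L0/L1/L2 = HBCE/ADFG/- → run H
t=14: L0/L1/L2 = HBCE/ADFG/- → run H
t=15: L0/L1/L2 = BCE/ADFG/- → run B
t=16: L0/L1/L2 = BCE/ADFG/- → run B
t=17: L0/L1/L2 = BCE/ADFG/- → run B
t=18: L0/L1/L2 = CE/ADFGB/- → run C
t=19: L0/L1/L2 = CE/ADFGB/- → run C
t=20: L0/L1/L2 = CE/ADFGB/- → run C
t=21: L0/L1/L2 = E/ADFGBC/- → run E
t=22: L0/L1/L2 = E/ADFGBC/- → run E
t=23: L0/L1/L2 = E/ADFGBC/- → run E
t=24: L0/L1/L2 = -/ADFGBCE/- → run A
t=25: L0/L1/L2 = -/ADFGBCE/- → run A
t=26: L0/L1/L2 = -/ADFGBCE/- → run A
t=27: L0/L1/L2 = -/ADFGBCE/- → run A
t=28: L0/L1/L2 = -/DFGBCE/- → run D
t=29: L0/L1/L2 = -/DFGBCE/- → run D
t=30: L0/L1/L2 = -/DFGBCE/- → run D
t=31: L0/L1/L2 = -/DFGBCE/- → run D
t=32: L0/L1/L2 = -/DFGBCE/- → run D
t=33: L0/L1/L2 = -/FGBCE/- → run F
t=34: L0/L1/L2 = -/FGBCE/- → run F
t=35: L0/L1/L2 = -/FGBCE/- → run F
t=36: L0/L1/L2 = -/FGBCE/- → run F
t=37: L0/L1/L2 = -/FGBCE/- → run F
t=38: L0/L1/L2 = -/GBCE/- → run G
t=39: L0/L1/L2 = -/GBCE/- → run G
t=40: L0/L1/L2 = -/GBCE/- → run G
t=41: L0/L1/L2 = -/BCE/- → run B
t=42: L0/L1/L2 = -/BCE/- → run B
t=43: L0/L1/L2 = -/CE/- → run C
t=44: L0/L1/L2 = -/CE/- → run C
t=45: L0/L1/L2 = -/CE/- → run C
t=46: L0/L1/L2 = -/CE/- → run C
t=47: L0/L1/L2 = -/E/- → run E
t=48: (idle)
t=49: (idle)

context switches = 15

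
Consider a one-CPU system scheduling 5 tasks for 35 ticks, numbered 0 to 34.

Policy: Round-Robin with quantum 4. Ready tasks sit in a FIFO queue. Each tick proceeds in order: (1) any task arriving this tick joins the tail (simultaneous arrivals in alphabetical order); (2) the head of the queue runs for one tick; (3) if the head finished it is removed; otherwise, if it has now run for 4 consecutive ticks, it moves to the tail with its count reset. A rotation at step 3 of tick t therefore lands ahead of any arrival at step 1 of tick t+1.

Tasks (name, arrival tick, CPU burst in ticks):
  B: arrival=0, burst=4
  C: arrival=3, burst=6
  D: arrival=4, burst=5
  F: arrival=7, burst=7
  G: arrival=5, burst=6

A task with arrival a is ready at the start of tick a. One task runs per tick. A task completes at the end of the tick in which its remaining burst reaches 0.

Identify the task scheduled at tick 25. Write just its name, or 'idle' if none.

t=0: queue=[B] q_used=0 → run B
t=1: queue=[B] q_used=1 → run B
t=2: queue=[B] q_used=2 → run B
t=3: queue=[B,C] q_used=3 → run B
t=4: queue=[C,D] q_used=0 → run C
t=5: queue=[C,D,G] q_used=1 → run C
t=6: queue=[C,D,G] q_used=2 → run C
t=7: queue=[C,D,G,F] q_used=3 → run C
t=8: queue=[D,G,F,C] q_used=0 → run D
t=9: queue=[D,G,F,C] q_used=1 → run D
t=10: queue=[D,G,F,C] q_used=2 → run D
t=11: queue=[D,G,F,C] q_used=3 → run D
t=12: queue=[G,F,C,D] q_used=0 → run G
t=13: queue=[G,F,C,D] q_used=1 → run G
t=14: queue=[G,F,C,D] q_used=2 → run G
t=15: queue=[G,F,C,D] q_used=3 → run G
t=16: queue=[F,C,D,G] q_used=0 → run F
t=17: queue=[F,C,D,G] q_used=1 → run F
t=18: queue=[F,C,D,G] q_used=2 → run F
t=19: queue=[F,C,D,G] q_used=3 → run F
t=20: queue=[C,D,G,F] q_used=0 → run C
t=21: queue=[C,D,G,F] q_used=1 → run C
t=22: queue=[D,G,F] q_used=0 → run D
t=23: queue=[G,F] q_used=0 → run G
t=24: queue=[G,F] q_used=1 → run G
t=25: queue=[F] q_used=0 → run F
t=26: queue=[F] q_used=1 → run F
t=27: queue=[F] q_used=2 → run F
t=28: (idle)
t=29: (idle)
t=30: (idle)
t=31: (idle)
t=32: (idle)
t=33: (idle)
t=34: (idle)

running at tick 25 = F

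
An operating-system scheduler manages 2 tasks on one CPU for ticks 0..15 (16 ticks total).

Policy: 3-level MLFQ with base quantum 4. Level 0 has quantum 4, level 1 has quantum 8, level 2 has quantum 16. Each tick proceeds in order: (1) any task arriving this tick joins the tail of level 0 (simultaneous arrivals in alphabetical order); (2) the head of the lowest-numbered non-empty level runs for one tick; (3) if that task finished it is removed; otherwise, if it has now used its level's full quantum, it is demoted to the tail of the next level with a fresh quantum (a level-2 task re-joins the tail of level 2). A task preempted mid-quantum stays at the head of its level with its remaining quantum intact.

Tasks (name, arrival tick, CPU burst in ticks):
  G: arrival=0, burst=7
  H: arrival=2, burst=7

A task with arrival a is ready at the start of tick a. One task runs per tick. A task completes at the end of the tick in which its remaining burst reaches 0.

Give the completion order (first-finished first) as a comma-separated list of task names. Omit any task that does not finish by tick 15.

t=0: L0/L1/L2 = G/-/- → run G
t=1: L0/L1/L2 = G/-/- → run G
t=2: L0/L1/L2 = GH/-/- → run G
t=3: L0/L1/L2 = GH/-/- → run G
t=4: L0/L1/L2 = H/G/- → run H
t=5: L0/L1/L2 = H/G/- → run H
t=6: L0/L1/L2 = H/G/- → run H
t=7: L0/L1/L2 = H/G/- → run H
t=8: L0/L1/L2 = -/GH/- → run G
t=9: L0/L1/L2 = -/GH/- → run G
t=10: L0/L1/L2 = -/GH/- → run G
t=11: L0/L1/L2 = -/H/- → run H
t=12: L0/L1/L2 = -/H/- → run H
t=13: L0/L1/L2 = -/H/- → run H
t=14: (idle)
t=15: (idle)

completion order = G, H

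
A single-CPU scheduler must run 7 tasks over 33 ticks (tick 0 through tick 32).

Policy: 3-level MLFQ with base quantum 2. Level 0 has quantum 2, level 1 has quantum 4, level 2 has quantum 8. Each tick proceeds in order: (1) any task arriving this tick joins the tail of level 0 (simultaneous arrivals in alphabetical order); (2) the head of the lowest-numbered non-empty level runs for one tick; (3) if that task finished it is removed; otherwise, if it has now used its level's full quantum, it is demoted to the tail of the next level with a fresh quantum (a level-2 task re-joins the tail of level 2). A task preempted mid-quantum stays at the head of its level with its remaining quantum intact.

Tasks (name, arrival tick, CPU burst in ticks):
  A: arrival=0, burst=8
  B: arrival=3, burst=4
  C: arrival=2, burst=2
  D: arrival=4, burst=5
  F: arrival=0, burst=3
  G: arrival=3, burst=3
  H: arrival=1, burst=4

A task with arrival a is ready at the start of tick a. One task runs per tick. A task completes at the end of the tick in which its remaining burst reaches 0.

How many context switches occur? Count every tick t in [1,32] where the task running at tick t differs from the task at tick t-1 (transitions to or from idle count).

context switches = 14

t=0: L0/L1/L2 = AF/-/- → run A
t=1: L0/L1/L2 = AFH/-/- → run A
t=2: L0/L1/L2 = FHC/A/- → run F
t=3: L0/L1/L2 = FHCBG/A/- → run F
t=4: L0/L1/L2 = HCBGD/AF/- → run H
t=5: L0/L1/L2 = HCBGD/AF/- → run H
t=6: L0/L1/L2 = CBGD/AFH/- → run C
t=7: L0/L1/L2 = CBGD/AFH/- → run C
t=8: L0/L1/L2 = BGD/AFH/- → run B
t=9: L0/L1/L2 = BGD/AFH/- → run B
t=10: L0/L1/L2 = GD/AFHB/- → run G
t=11: L0/L1/L2 = GD/AFHB/- → run G
t=12: L0/L1/L2 = D/AFHBG/- → run D
t=13: L0/L1/L2 = D/AFHBG/- → run D
t=14: L0/L1/L2 = -/AFHBGD/- → run A
t=15: L0/L1/L2 = -/AFHBGD/- → run A
t=16: L0/L1/L2 = -/AFHBGD/- → run A
t=17: L0/L1/L2 = -/AFHBGD/- → run A
t=18: L0/L1/L2 = -/FHBGD/A → run F
t=19: L0/L1/L2 = -/HBGD/A → run H
t=20: L0/L1/L2 = -/HBGD/A → run H
t=21: L0/L1/L2 = -/BGD/A → run B
t=22: L0/L1/L2 = -/BGD/A → run B
t=23: L0/L1/L2 = -/GD/A → run G
t=24: L0/L1/L2 = -/D/A → run D
t=25: L0/L1/L2 = -/D/A → run D
t=26: L0/L1/L2 = -/D/A → run D
t=27: L0/L1/L2 = -/-/A → run A
t=28: L0/L1/L2 = -/-/A → run A
t=29: (idle)
t=30: (idle)
t=31: (idle)
t=32: (idle)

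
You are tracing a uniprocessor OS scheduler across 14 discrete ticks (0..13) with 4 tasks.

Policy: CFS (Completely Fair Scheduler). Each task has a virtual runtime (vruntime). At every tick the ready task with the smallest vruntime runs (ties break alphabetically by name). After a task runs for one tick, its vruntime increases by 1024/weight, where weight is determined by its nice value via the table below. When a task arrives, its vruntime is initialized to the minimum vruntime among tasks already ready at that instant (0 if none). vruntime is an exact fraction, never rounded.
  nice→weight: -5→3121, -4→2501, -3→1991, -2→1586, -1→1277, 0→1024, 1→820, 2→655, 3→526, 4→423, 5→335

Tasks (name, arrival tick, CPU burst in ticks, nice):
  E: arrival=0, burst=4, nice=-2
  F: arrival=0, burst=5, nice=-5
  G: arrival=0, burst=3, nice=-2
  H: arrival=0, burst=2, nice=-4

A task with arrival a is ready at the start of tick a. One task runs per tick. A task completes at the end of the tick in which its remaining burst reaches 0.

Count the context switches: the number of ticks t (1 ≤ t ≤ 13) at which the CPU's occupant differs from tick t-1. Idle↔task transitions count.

context switches = 12

t=0: vr[E=0 F=0 G=0 H=0] → run E
t=1: vr[E=512/793 F=0 G=0 H=0] → run F
t=2: vr[E=512/793 F=1024/3121 G=0 H=0] → run G
t=3: vr[E=512/793 F=1024/3121 G=512/793 H=0] → run H
t=4: vr[E=512/793 F=1024/3121 G=512/793 H=1024/2501] → run F
t=5: vr[E=512/793 F=2048/3121 G=512/793 H=1024/2501] → run H
t=6: vr[E=512/793 F=2048/3121 G=512/793] → run E
t=7: vr[E=1024/793 F=2048/3121 G=512/793] → run G
t=8: vr[E=1024/793 F=2048/3121 G=1024/793] → run F
t=9: vr[E=1024/793 F=3072/3121 G=1024/793] → run F
t=10: vr[E=1024/793 F=4096/3121 G=1024/793] → run E
t=11: vr[E=1536/793 F=4096/3121 G=1024/793] → run G
t=12: vr[E=1536/793 F=4096/3121] → run F
t=13: vr[E=1536/793] → run E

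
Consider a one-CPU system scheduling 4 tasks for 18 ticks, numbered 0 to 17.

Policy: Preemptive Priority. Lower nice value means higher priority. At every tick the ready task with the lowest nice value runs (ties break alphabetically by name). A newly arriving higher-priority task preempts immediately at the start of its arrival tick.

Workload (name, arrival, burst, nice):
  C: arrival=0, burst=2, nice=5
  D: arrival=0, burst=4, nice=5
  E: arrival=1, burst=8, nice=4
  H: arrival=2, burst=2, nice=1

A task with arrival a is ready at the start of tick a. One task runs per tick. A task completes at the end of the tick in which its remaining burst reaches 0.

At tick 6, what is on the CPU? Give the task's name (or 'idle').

running at tick 6 = E

t=0: ready={C,D} → run C
t=1: ready={C,D,E} → run E
t=2: ready={C,D,E,H} → run H
t=3: ready={C,D,E,H} → run H
t=4: ready={C,D,E} → run E
t=5: ready={C,D,E} → run E
t=6: ready={C,D,E} → run E
t=7: ready={C,D,E} → run E
t=8: ready={C,D,E} → run E
t=9: ready={C,D,E} → run E
t=10: ready={C,D,E} → run E
t=11: ready={C,D} → run C
t=12: ready={D} → run D
t=13: ready={D} → run D
t=14: ready={D} → run D
t=15: ready={D} → run D
t=16: (idle)
t=17: (idle)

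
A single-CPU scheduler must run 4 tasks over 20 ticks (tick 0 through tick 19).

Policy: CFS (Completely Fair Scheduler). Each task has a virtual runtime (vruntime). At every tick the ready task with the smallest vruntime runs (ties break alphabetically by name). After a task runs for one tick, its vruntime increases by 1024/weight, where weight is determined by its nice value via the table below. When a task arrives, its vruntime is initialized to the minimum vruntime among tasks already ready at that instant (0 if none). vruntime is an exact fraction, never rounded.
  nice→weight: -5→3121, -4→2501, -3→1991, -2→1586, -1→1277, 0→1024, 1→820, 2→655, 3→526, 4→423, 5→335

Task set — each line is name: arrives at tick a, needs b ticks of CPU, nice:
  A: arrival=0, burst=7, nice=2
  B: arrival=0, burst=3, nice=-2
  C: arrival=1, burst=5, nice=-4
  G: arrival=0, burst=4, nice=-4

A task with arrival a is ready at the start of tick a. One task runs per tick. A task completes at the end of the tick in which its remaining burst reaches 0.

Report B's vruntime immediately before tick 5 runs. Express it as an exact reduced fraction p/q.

t=0: vr[A=0 B=0 G=0] → run A
t=1: vr[A=1024/655 B=0 C=0 G=0] → run B
t=2: vr[A=1024/655 B=512/793 C=0 G=0] → run C
t=3: vr[A=1024/655 B=512/793 C=1024/2501 G=0] → run G
t=4: vr[A=1024/655 B=512/793 C=1024/2501 G=1024/2501] → run C
t=5: vr[A=1024/655 B=512/793 C=2048/2501 G=1024/2501] → run G
t=6: vr[A=1024/655 B=512/793 C=2048/2501 G=2048/2501] → run B
t=7: vr[A=1024/655 B=1024/793 C=2048/2501 G=2048/2501] → run C
t=8: vr[A=1024/655 B=1024/793 C=3072/2501 G=2048/2501] → run G
t=9: vr[A=1024/655 B=1024/793 C=3072/2501 G=3072/2501] → run C
t=10: vr[A=1024/655 B=1024/793 C=4096/2501 G=3072/2501] → run G
t=11: vr[A=1024/655 B=1024/793 C=4096/2501] → run B
t=12: vr[A=1024/655 C=4096/2501] → run A
t=13: vr[A=2048/655 C=4096/2501] → run C
t=14: vr[A=2048/655] → run A
t=15: vr[A=3072/655] → run A
t=16: vr[A=4096/655] → run A
t=17: vr[A=1024/131] → run A
t=18: vr[A=6144/655] → run A
t=19: (idle)

vruntime(B, start of tick 5) = 512/793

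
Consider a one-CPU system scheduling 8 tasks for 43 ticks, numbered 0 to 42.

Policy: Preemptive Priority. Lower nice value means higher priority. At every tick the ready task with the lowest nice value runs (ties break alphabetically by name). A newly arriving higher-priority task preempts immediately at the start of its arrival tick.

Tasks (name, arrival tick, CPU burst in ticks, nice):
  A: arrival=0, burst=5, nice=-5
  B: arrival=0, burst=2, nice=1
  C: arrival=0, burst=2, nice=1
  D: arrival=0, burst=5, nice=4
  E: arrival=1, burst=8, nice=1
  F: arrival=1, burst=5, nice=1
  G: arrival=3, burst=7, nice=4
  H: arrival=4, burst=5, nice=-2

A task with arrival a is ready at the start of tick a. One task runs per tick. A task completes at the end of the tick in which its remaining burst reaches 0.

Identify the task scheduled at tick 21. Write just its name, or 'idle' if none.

running at tick 21 = E

t=0: ready={A,B,C,D} → run A
t=1: ready={A,B,C,D,E,F} → run A
t=2: ready={A,B,C,D,E,F} → run A
t=3: ready={A,B,C,D,E,F,G} → run A
t=4: ready={A,B,C,D,E,F,G,H} → run A
t=5: ready={B,C,D,E,F,G,H} → run H
t=6: ready={B,C,D,E,F,G,H} → run H
t=7: ready={B,C,D,E,F,G,H} → run H
t=8: ready={B,C,D,E,F,G,H} → run H
t=9: ready={B,C,D,E,F,G,H} → run H
t=10: ready={B,C,D,E,F,G} → run B
t=11: ready={B,C,D,E,F,G} → run B
t=12: ready={C,D,E,F,G} → run C
t=13: ready={C,D,E,F,G} → run C
t=14: ready={D,E,F,G} → run E
t=15: ready={D,E,F,G} → run E
t=16: ready={D,E,F,G} → run E
t=17: ready={D,E,F,G} → run E
t=18: ready={D,E,F,G} → run E
t=19: ready={D,E,F,G} → run E
t=20: ready={D,E,F,G} → run E
t=21: ready={D,E,F,G} → run E
t=22: ready={D,F,G} → run F
t=23: ready={D,F,G} → run F
t=24: ready={D,F,G} → run F
t=25: ready={D,F,G} → run F
t=26: ready={D,F,G} → run F
t=27: ready={D,G} → run D
t=28: ready={D,G} → run D
t=29: ready={D,G} → run D
t=30: ready={D,G} → run D
t=31: ready={D,G} → run D
t=32: ready={G} → run G
t=33: ready={G} → run G
t=34: ready={G} → run G
t=35: ready={G} → run G
t=36: ready={G} → run G
t=37: ready={G} → run G
t=38: ready={G} → run G
t=39: (idle)
t=40: (idle)
t=41: (idle)
t=42: (idle)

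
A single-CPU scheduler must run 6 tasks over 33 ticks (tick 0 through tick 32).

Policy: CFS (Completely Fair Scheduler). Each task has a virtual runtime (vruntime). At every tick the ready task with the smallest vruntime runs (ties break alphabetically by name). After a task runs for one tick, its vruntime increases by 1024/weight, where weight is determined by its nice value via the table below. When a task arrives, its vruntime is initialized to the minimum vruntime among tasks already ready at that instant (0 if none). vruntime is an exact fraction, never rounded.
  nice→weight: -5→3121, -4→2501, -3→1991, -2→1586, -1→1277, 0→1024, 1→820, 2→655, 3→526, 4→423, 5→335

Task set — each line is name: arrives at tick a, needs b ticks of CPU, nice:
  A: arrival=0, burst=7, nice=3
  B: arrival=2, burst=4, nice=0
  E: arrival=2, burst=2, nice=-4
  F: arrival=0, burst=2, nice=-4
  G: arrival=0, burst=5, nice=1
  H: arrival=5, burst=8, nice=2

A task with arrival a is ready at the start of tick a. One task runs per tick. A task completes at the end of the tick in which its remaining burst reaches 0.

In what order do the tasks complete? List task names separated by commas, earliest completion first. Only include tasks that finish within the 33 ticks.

completion order = E, F, B, G, H, A

t=0: vr[A=0 F=0 G=0] → run A
t=1: vr[A=512/263 F=0 G=0] → run F
t=2: vr[A=512/263 B=0 E=0 F=1024/2501 G=0] → run B
t=3: vr[A=512/263 B=1 E=0 F=1024/2501 G=0] → run E
t=4: vr[A=512/263 B=1 E=1024/2501 F=1024/2501 G=0] → run G
t=5: vr[A=512/263 B=1 E=1024/2501 F=1024/2501 G=256/205 H=1024/2501] → run E
t=6: vr[A=512/263 B=1 F=1024/2501 G=256/205 H=1024/2501] → run F
t=7: vr[A=512/263 B=1 G=256/205 H=1024/2501] → run H
t=8: vr[A=512/263 B=1 G=256/205 H=3231744/1638155] → run B
t=9: vr[A=512/263 B=2 G=256/205 H=3231744/1638155] → run G
t=10: vr[A=512/263 B=2 G=512/205 H=3231744/1638155] → run A
t=11: vr[A=1024/263 B=2 G=512/205 H=3231744/1638155] → run H
t=12: vr[A=1024/263 B=2 G=512/205 H=5792768/1638155] → run B
t=13: vr[A=1024/263 B=3 G=512/205 H=5792768/1638155] → run G
t=14: vr[A=1024/263 B=3 G=768/205 H=5792768/1638155] → run B
t=15: vr[A=1024/263 G=768/205 H=5792768/1638155] → run H
t=16: vr[A=1024/263 G=768/205 H=8353792/1638155] → run G
t=17: vr[A=1024/263 G=1024/205 H=8353792/1638155] → run A
t=18: vr[A=1536/263 G=1024/205 H=8353792/1638155] → run G
t=19: vr[A=1536/263 H=8353792/1638155] → run H
t=20: vr[A=1536/263 H=10914816/1638155] → run A
t=21: vr[A=2048/263 H=10914816/1638155] → run H
t=22: vr[A=2048/263 H=2695168/327631] → run A
t=23: vr[A=2560/263 H=2695168/327631] → run H
t=24: vr[A=2560/263 H=16036864/1638155] → run A
t=25: vr[A=3072/263 H=16036864/1638155] → run H
t=26: vr[A=3072/263 H=18597888/1638155] → run H
t=27: vr[A=3072/263] → run A
t=28: (idle)
t=29: (idle)
t=30: (idle)
t=31: (idle)
t=32: (idle)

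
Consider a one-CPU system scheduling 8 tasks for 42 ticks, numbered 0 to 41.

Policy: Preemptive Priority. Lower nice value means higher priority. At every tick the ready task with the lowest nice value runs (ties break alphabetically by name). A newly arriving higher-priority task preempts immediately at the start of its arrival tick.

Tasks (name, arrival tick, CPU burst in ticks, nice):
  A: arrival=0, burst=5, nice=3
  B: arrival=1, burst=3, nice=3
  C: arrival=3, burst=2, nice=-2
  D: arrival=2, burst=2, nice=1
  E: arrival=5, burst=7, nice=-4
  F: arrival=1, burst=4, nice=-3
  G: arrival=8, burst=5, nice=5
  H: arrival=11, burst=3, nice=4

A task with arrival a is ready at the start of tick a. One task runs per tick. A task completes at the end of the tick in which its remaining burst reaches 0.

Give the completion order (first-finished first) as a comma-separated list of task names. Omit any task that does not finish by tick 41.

t=0: ready={A} → run A
t=1: ready={A,B,F} → run F
t=2: ready={A,B,D,F} → run F
t=3: ready={A,B,C,D,F} → run F
t=4: ready={A,B,C,D,F} → run F
t=5: ready={A,B,C,D,E} → run E
t=6: ready={A,B,C,D,E} → run E
t=7: ready={A,B,C,D,E} → run E
t=8: ready={A,B,C,D,E,G} → run E
t=9: ready={A,B,C,D,E,G} → run E
t=10: ready={A,B,C,D,E,G} → run E
t=11: ready={A,B,C,D,E,G,H} → run E
t=12: ready={A,B,C,D,G,H} → run C
t=13: ready={A,B,C,D,G,H} → run C
t=14: ready={A,B,D,G,H} → run D
t=15: ready={A,B,D,G,H} → run D
t=16: ready={A,B,G,H} → run A
t=17: ready={A,B,G,H} → run A
t=18: ready={A,B,G,H} → run A
t=19: ready={A,B,G,H} → run A
t=20: ready={B,G,H} → run B
t=21: ready={B,G,H} → run B
t=22: ready={B,G,H} → run B
t=23: ready={G,H} → run H
t=24: ready={G,H} → run H
t=25: ready={G,H} → run H
t=26: ready={G} → run G
t=27: ready={G} → run G
t=28: ready={G} → run G
t=29: ready={G} → run G
t=30: ready={G} → run G
t=31: (idle)
t=32: (idle)
t=33: (idle)
t=34: (idle)
t=35: (idle)
t=36: (idle)
t=37: (idle)
t=38: (idle)
t=39: (idle)
t=40: (idle)
t=41: (idle)

completion order = F, E, C, D, A, B, H, G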